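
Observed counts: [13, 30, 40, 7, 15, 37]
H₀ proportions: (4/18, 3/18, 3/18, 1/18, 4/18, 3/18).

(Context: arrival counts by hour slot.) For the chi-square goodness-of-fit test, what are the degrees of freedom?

df = k − 1 = 6 − 1 = 5

degrees of freedom = 5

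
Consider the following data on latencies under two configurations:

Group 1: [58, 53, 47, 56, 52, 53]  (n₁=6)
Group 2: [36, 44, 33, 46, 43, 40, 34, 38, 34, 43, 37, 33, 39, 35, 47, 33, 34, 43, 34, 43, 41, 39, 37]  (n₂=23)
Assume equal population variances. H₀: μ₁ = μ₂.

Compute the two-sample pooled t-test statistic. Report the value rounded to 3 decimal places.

test statistic = 7.318

x̄₁=53.167, s₁=3.764, n₁=6
x̄₂=38.522, s₂=4.491, n₂=23
s_p² = [5·3.764² + 22·4.491²]/27 = 19.0582
SE = √(s_p²·(1/6+1/23)) = 2.0012
t = (53.167−38.522)/2.0012 = 7.3179
df = 27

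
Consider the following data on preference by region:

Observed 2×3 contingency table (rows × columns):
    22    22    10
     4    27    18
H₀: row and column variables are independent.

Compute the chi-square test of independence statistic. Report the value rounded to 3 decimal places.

test statistic = 15.050

Row totals [54, 49], col totals [26, 49, 28], n=103
χ² = (22−13.63)²/13.63 + (22−25.69)²/25.69 + (10−14.68)²/14.68 + (4−12.37)²/12.37 + (27−23.31)²/23.31 + (18−13.32)²/13.32 = 15.0502
df = 2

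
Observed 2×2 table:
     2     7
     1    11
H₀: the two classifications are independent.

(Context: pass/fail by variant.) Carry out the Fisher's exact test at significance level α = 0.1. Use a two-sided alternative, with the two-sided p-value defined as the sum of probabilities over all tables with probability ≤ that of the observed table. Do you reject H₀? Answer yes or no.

Margins: r₁=9, r₂=12, c₁=3, c₂=18, n=21
p_obs = C(9,2)·C(12,1)/C(21,3); sum pmf over tables with pmf ≤ p_obs
p-value (two-sided) = 0.55338
At α=0.1: p ≥ α → fail to reject H₀

reject H₀: no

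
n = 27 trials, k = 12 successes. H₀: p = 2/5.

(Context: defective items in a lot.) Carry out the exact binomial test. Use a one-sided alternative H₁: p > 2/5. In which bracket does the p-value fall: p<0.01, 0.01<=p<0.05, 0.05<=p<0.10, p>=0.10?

p-value bracket: p>=0.10

Exact binomial: n=27, k=12, p₀=2/5=0.4000
P(X≥12) from Σ C(n,i)·p₀^i·(1−p₀)^(n−i)
p-value (one-sided, H₁ greater) = 0.38727
→ bracket: p>=0.10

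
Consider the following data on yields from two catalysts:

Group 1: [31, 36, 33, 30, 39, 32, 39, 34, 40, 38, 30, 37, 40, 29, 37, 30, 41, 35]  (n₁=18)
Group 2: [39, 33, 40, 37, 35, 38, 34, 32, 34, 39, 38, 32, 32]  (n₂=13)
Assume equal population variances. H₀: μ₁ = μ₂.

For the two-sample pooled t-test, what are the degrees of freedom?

df = n₁ + n₂ − 2 = 18 + 13 − 2 = 29

degrees of freedom = 29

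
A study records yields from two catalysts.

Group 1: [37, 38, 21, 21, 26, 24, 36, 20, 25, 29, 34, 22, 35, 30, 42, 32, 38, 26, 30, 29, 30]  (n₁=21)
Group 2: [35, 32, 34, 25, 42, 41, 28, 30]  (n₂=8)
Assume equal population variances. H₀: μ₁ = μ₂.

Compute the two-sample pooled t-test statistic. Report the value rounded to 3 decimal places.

x̄₁=29.762, s₁=6.410, n₁=21
x̄₂=33.375, s₂=5.951, n₂=8
s_p² = [20·6.410² + 7·5.951²]/27 = 39.6179
SE = √(s_p²·(1/21+1/8)) = 2.6151
t = (29.762−33.375)/2.6151 = -1.3816
df = 27

test statistic = -1.382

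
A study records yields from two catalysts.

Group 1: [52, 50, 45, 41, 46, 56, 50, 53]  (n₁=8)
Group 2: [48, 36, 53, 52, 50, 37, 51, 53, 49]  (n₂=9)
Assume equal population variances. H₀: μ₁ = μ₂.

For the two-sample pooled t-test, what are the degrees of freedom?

degrees of freedom = 15

df = n₁ + n₂ − 2 = 8 + 9 − 2 = 15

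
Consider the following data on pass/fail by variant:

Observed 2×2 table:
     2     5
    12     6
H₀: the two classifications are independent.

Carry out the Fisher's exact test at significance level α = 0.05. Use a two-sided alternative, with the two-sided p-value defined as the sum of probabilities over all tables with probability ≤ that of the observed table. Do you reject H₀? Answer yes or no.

reject H₀: no

Margins: r₁=7, r₂=18, c₁=14, c₂=11, n=25
p_obs = C(7,2)·C(18,12)/C(25,14); sum pmf over tables with pmf ≤ p_obs
p-value (two-sided) = 0.17746
At α=0.05: p ≥ α → fail to reject H₀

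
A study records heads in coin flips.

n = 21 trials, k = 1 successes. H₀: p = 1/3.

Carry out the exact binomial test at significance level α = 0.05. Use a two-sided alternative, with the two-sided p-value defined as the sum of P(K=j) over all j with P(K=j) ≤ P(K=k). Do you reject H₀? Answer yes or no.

Exact binomial: n=21, k=1, p₀=1/3=0.3333
P(X=j) = C(n,j)·p₀^j·(1−p₀)^(n−j); p = Σ P(X=j) over j with P(X=j) ≤ P(X=1)
p-value (two-sided) = 0.00413
At α=0.05: p < α → reject H₀

reject H₀: yes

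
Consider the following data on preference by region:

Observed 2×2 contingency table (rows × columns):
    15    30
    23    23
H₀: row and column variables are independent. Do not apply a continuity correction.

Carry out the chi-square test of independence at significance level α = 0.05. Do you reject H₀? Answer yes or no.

Row totals [45, 46], col totals [38, 53], n=91
χ² = (15−18.79)²/18.79 + (30−26.21)²/26.21 + (23−19.21)²/19.21 + (23−26.79)²/26.79 = 2.5981
df = 1
p-value (upper-tail) = 0.10699
At α=0.05: p ≥ α → fail to reject H₀

reject H₀: no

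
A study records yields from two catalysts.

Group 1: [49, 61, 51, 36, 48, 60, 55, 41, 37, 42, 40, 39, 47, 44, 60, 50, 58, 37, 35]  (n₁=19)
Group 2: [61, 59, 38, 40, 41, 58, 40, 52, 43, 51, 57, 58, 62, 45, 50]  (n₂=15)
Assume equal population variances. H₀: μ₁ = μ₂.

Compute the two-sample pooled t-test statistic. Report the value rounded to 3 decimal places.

x̄₁=46.842, s₁=8.808, n₁=19
x̄₂=50.333, s₂=8.558, n₂=15
s_p² = [18·8.808² + 14·8.558²]/32 = 75.6831
SE = √(s_p²·(1/19+1/15)) = 3.0048
t = (46.842−50.333)/3.0048 = -1.1619
df = 32

test statistic = -1.162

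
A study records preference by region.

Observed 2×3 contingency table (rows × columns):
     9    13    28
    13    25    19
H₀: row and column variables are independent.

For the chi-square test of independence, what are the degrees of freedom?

df = (r−1)(c−1) = (2−1)·(3−1) = 2

degrees of freedom = 2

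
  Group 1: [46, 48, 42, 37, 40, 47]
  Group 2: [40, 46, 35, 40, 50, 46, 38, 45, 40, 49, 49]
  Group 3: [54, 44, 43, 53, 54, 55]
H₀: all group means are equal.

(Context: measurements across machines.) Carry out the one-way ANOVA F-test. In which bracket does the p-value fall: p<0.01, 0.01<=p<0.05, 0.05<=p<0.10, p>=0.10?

p-value bracket: 0.01<=p<0.05

Group means [43.33, 43.45, 50.50], grand mean 45.261
SSB = Σnᵢ(x̄ᵢ−x̄)² = 222.874; SSW = ΣΣ(x−x̄ᵢ)² = 501.561
MSB = 222.874/2 = 111.4371; MSW = 501.561/20 = 25.0780
F = MSB/MSW = 4.4436
df = (2, 20)
p-value (upper-tail) = 0.02531
→ bracket: 0.01<=p<0.05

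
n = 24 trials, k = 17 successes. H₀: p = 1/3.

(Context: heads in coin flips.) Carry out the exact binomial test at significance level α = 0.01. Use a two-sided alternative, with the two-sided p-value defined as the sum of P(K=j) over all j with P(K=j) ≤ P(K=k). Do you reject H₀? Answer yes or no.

reject H₀: yes

Exact binomial: n=24, k=17, p₀=1/3=0.3333
P(X=j) = C(n,j)·p₀^j·(1−p₀)^(n−j); p = Σ P(X=j) over j with P(X=j) ≤ P(X=17)
p-value (two-sided) = 0.00025
At α=0.01: p < α → reject H₀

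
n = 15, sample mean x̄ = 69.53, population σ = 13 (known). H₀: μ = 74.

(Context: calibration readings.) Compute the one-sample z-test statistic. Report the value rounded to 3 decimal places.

SE = σ/√n = 13/√15 = 3.3566
z = (x̄−μ₀)/SE = (69.53−74)/3.3566 = -1.3317

test statistic = -1.332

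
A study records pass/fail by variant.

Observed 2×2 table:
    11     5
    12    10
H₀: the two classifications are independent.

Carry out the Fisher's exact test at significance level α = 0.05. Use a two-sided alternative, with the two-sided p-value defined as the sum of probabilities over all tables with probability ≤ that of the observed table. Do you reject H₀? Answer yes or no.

reject H₀: no

Margins: r₁=16, r₂=22, c₁=23, c₂=15, n=38
p_obs = C(16,11)·C(22,12)/C(38,23); sum pmf over tables with pmf ≤ p_obs
p-value (two-sided) = 0.50608
At α=0.05: p ≥ α → fail to reject H₀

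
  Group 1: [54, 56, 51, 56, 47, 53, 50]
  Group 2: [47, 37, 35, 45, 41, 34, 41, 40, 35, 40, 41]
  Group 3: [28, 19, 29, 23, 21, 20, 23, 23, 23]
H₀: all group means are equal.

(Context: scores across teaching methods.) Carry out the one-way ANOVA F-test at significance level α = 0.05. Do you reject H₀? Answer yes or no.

reject H₀: yes

Group means [52.43, 39.64, 23.22], grand mean 37.481
SSB = Σnᵢ(x̄ᵢ−x̄)² = 3444.925; SSW = ΣΣ(x−x̄ᵢ)² = 325.815
MSB = 3444.925/2 = 1722.4627; MSW = 325.815/24 = 13.5756
F = MSB/MSW = 126.8790
df = (2, 24)
p-value (upper-tail) = 0.00000
At α=0.05: p < α → reject H₀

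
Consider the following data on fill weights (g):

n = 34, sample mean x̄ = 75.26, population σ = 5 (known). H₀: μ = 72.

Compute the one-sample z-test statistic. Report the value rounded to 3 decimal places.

test statistic = 3.802

SE = σ/√n = 5/√34 = 0.8575
z = (x̄−μ₀)/SE = (75.26−72)/0.8575 = 3.8018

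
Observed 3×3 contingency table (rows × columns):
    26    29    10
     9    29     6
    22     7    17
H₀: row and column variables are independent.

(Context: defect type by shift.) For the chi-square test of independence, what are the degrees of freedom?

df = (r−1)(c−1) = (3−1)·(3−1) = 4

degrees of freedom = 4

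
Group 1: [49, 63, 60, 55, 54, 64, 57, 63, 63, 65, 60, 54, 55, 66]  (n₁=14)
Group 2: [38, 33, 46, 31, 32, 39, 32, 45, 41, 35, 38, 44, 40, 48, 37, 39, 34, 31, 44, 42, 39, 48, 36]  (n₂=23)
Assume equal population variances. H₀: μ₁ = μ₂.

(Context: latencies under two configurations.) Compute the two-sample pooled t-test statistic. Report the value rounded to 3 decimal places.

x̄₁=59.143, s₁=5.157, n₁=14
x̄₂=38.783, s₂=5.342, n₂=23
s_p² = [13·5.157² + 22·5.342²]/35 = 27.8179
SE = √(s_p²·(1/14+1/23)) = 1.7879
t = (59.143−38.783)/1.7879 = 11.3880
df = 35

test statistic = 11.388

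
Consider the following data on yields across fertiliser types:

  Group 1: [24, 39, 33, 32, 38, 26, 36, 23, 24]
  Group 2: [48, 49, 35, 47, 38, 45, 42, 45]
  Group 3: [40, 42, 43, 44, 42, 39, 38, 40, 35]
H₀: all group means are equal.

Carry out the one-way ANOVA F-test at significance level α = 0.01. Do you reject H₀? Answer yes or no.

reject H₀: yes

Group means [30.56, 43.62, 40.33], grand mean 37.962
SSB = Σnᵢ(x̄ᵢ−x̄)² = 800.864; SSW = ΣΣ(x−x̄ᵢ)² = 562.097
MSB = 800.864/2 = 400.4322; MSW = 562.097/23 = 24.4390
F = MSB/MSW = 16.3850
df = (2, 23)
p-value (upper-tail) = 0.00004
At α=0.01: p < α → reject H₀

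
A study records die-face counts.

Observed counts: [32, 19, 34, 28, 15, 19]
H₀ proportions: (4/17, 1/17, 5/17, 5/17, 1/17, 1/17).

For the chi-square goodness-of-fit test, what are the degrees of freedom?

degrees of freedom = 5

df = k − 1 = 6 − 1 = 5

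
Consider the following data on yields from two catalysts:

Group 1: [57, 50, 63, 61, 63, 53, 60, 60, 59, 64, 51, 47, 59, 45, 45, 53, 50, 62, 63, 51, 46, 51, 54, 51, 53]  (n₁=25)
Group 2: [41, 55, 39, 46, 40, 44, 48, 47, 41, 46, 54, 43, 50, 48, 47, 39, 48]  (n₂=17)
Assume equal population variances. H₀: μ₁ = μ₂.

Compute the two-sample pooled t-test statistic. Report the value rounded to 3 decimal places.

x̄₁=54.840, s₁=6.176, n₁=25
x̄₂=45.647, s₂=4.808, n₂=17
s_p² = [24·6.176² + 16·4.808²]/40 = 32.1311
SE = √(s_p²·(1/25+1/17)) = 1.7819
t = (54.840−45.647)/1.7819 = 5.1590
df = 40

test statistic = 5.159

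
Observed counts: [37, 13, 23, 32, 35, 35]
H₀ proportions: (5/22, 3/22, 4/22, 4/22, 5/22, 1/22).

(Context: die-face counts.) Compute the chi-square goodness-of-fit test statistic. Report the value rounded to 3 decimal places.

test statistic = 100.111

n = 175; E_i = n·p_i = [39.77, 23.86, 31.82, 31.82, 39.77, 7.95]
χ² = (37−39.77)²/39.77 + (13−23.86)²/23.86 + (23−31.82)²/31.82 + (32−31.82)²/31.82 + (35−39.77)²/39.77 + (35−7.95)²/7.95 = 100.1110
df = 5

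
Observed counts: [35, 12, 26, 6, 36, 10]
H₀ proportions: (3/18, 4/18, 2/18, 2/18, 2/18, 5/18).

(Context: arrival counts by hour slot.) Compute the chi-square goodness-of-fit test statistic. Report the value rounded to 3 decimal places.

test statistic = 86.440

n = 125; E_i = n·p_i = [20.83, 27.78, 13.89, 13.89, 13.89, 34.72]
χ² = (35−20.83)²/20.83 + (12−27.78)²/27.78 + (26−13.89)²/13.89 + (6−13.89)²/13.89 + (36−13.89)²/13.89 + (10−34.72)²/34.72 = 86.4400
df = 5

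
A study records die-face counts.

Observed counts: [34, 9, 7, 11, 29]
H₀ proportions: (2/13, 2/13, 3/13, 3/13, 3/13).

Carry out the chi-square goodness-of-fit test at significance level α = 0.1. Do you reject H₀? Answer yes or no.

reject H₀: yes

n = 90; E_i = n·p_i = [13.85, 13.85, 20.77, 20.77, 20.77]
χ² = (34−13.85)²/13.85 + (9−13.85)²/13.85 + (7−20.77)²/20.77 + (11−20.77)²/20.77 + (29−20.77)²/20.77 = 48.0167
df = 4
p-value (upper-tail) = 0.00000
At α=0.1: p < α → reject H₀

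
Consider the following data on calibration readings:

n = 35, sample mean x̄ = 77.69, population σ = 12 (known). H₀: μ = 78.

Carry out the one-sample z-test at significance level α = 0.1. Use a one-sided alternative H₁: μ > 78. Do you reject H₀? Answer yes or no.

reject H₀: no

SE = σ/√n = 12/√35 = 2.0284
z = (x̄−μ₀)/SE = (77.69−78)/2.0284 = -0.1528
p-value (one-sided, H₁ greater) = 0.56073
At α=0.1: p ≥ α → fail to reject H₀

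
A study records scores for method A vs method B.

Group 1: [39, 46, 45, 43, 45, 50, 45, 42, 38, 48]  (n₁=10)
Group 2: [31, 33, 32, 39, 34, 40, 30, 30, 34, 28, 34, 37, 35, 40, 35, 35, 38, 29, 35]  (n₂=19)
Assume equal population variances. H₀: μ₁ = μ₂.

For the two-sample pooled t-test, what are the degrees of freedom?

degrees of freedom = 27

df = n₁ + n₂ − 2 = 10 + 19 − 2 = 27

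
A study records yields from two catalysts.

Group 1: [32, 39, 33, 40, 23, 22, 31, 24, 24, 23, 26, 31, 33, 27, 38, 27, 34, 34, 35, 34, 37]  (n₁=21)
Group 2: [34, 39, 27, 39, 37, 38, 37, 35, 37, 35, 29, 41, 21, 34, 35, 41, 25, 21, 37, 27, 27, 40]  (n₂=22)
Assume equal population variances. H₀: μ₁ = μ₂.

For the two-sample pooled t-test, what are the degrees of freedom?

df = n₁ + n₂ − 2 = 21 + 22 − 2 = 41

degrees of freedom = 41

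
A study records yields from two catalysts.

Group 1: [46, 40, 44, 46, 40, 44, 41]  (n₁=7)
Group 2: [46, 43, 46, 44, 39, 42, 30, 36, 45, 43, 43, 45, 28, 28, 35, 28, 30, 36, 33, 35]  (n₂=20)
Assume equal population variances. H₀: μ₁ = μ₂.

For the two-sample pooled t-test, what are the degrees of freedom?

degrees of freedom = 25

df = n₁ + n₂ − 2 = 7 + 20 − 2 = 25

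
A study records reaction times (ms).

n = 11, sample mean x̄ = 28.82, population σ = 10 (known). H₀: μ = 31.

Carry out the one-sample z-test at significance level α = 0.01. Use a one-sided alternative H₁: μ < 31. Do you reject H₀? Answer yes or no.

reject H₀: no

SE = σ/√n = 10/√11 = 3.0151
z = (x̄−μ₀)/SE = (28.82−31)/3.0151 = -0.7230
p-value (one-sided, H₁ less) = 0.23483
At α=0.01: p ≥ α → fail to reject H₀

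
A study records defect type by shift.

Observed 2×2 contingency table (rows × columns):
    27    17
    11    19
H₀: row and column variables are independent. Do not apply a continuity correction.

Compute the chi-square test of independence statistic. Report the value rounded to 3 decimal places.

test statistic = 4.355

Row totals [44, 30], col totals [38, 36], n=74
χ² = (27−22.59)²/22.59 + (17−21.41)²/21.41 + (11−15.41)²/15.41 + (19−14.59)²/14.59 = 4.3552
df = 1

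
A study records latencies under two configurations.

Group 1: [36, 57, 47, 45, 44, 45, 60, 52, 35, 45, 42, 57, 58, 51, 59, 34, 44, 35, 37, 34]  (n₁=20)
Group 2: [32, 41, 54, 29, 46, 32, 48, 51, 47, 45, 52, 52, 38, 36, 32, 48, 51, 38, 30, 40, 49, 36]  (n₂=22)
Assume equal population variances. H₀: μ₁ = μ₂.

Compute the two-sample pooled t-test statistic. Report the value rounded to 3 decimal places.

test statistic = 1.400

x̄₁=45.850, s₁=9.034, n₁=20
x̄₂=42.136, s₂=8.161, n₂=22
s_p² = [19·9.034² + 21·8.161²]/40 = 73.7285
SE = √(s_p²·(1/20+1/22)) = 2.6529
t = (45.850−42.136)/2.6529 = 1.3999
df = 40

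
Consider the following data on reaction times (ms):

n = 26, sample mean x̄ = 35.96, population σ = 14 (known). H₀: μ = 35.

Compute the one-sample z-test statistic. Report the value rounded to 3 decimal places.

SE = σ/√n = 14/√26 = 2.7456
z = (x̄−μ₀)/SE = (35.96−35)/2.7456 = 0.3496

test statistic = 0.350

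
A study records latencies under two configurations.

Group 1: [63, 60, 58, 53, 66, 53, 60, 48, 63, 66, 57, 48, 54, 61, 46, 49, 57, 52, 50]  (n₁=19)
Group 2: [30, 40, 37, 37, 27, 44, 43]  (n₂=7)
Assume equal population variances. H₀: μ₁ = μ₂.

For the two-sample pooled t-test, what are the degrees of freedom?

df = n₁ + n₂ − 2 = 19 + 7 − 2 = 24

degrees of freedom = 24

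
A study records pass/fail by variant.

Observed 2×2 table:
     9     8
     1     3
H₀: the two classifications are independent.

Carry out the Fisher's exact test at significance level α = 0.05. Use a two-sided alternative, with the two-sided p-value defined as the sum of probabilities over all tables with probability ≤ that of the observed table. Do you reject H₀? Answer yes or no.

Margins: r₁=17, r₂=4, c₁=10, c₂=11, n=21
p_obs = C(17,9)·C(4,1)/C(21,10); sum pmf over tables with pmf ≤ p_obs
p-value (two-sided) = 0.58647
At α=0.05: p ≥ α → fail to reject H₀

reject H₀: no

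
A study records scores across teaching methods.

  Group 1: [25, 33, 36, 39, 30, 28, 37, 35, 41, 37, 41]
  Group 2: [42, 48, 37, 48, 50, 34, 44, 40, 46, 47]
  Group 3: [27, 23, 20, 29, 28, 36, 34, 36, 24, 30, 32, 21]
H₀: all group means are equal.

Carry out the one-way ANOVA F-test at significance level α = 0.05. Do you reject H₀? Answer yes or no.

reject H₀: yes

Group means [34.73, 43.60, 28.33], grand mean 35.091
SSB = Σnᵢ(x̄ᵢ−x̄)² = 1273.479; SSW = ΣΣ(x−x̄ᵢ)² = 861.248
MSB = 1273.479/2 = 636.7394; MSW = 861.248/30 = 28.7083
F = MSB/MSW = 22.1796
df = (2, 30)
p-value (upper-tail) = 0.00000
At α=0.05: p < α → reject H₀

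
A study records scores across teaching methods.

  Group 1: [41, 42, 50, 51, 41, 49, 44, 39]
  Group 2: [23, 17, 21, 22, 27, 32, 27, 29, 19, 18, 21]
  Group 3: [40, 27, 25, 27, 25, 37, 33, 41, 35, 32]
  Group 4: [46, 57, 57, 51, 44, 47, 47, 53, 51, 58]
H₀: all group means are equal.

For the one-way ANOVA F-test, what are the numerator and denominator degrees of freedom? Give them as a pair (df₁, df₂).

degrees of freedom = [3, 35]

k = 4 groups, N = 39 total
df = (k−1, N−k) = (4−1, 39−4) = (3, 35)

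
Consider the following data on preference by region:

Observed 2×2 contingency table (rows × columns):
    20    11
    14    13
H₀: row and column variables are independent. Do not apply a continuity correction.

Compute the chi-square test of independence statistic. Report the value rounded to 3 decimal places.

Row totals [31, 27], col totals [34, 24], n=58
χ² = (20−18.17)²/18.17 + (11−12.83)²/12.83 + (14−15.83)²/15.83 + (13−11.17)²/11.17 = 0.9542
df = 1

test statistic = 0.954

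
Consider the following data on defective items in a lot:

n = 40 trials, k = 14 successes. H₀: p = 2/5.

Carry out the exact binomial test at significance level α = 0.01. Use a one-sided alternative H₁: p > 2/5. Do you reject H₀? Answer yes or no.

Exact binomial: n=40, k=14, p₀=2/5=0.4000
P(X≥14) from Σ C(n,i)·p₀^i·(1−p₀)^(n−i)
p-value (one-sided, H₁ greater) = 0.78884
At α=0.01: p ≥ α → fail to reject H₀

reject H₀: no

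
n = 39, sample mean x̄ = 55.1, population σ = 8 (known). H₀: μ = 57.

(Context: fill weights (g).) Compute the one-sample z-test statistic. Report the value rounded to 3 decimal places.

test statistic = -1.483

SE = σ/√n = 8/√39 = 1.2810
z = (x̄−μ₀)/SE = (55.1−57)/1.2810 = -1.4832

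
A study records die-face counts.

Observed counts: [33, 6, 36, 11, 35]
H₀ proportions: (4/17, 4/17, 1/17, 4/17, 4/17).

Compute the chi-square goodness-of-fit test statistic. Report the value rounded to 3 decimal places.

n = 121; E_i = n·p_i = [28.47, 28.47, 7.12, 28.47, 28.47]
χ² = (33−28.47)²/28.47 + (6−28.47)²/28.47 + (36−7.12)²/7.12 + (11−28.47)²/28.47 + (35−28.47)²/28.47 = 147.8740
df = 4

test statistic = 147.874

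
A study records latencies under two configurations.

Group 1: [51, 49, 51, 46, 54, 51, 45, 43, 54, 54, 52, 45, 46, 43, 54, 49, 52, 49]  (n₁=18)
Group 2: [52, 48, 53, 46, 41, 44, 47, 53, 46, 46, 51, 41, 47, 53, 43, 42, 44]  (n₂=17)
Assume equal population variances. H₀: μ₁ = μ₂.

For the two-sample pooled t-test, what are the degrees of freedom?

df = n₁ + n₂ − 2 = 18 + 17 − 2 = 33

degrees of freedom = 33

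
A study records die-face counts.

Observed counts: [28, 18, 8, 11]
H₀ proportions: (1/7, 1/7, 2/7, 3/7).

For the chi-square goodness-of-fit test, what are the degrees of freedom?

degrees of freedom = 3

df = k − 1 = 4 − 1 = 3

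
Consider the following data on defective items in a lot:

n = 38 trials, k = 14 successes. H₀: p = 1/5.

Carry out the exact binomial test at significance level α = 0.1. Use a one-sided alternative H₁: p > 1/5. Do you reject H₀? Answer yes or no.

reject H₀: yes

Exact binomial: n=38, k=14, p₀=1/5=0.2000
P(X≥14) from Σ C(n,i)·p₀^i·(1−p₀)^(n−i)
p-value (one-sided, H₁ greater) = 0.01203
At α=0.1: p < α → reject H₀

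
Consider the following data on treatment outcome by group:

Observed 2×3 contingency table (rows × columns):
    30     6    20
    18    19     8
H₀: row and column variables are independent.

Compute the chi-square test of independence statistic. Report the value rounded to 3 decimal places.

Row totals [56, 45], col totals [48, 25, 28], n=101
χ² = (30−26.61)²/26.61 + (6−13.86)²/13.86 + (20−15.52)²/15.52 + (18−21.39)²/21.39 + (19−11.14)²/11.14 + (8−12.48)²/12.48 = 13.8693
df = 2

test statistic = 13.869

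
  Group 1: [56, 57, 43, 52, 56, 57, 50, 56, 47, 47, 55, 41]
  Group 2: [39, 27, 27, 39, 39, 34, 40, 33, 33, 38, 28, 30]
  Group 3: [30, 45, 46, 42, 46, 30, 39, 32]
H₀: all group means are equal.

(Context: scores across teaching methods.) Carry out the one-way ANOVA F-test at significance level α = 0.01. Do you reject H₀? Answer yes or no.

Group means [51.42, 33.92, 38.75], grand mean 41.688
SSB = Σnᵢ(x̄ᵢ−x̄)² = 1929.542; SSW = ΣΣ(x−x̄ᵢ)² = 991.333
MSB = 1929.542/2 = 964.7708; MSW = 991.333/29 = 34.1839
F = MSB/MSW = 28.2230
df = (2, 29)
p-value (upper-tail) = 0.00000
At α=0.01: p < α → reject H₀

reject H₀: yes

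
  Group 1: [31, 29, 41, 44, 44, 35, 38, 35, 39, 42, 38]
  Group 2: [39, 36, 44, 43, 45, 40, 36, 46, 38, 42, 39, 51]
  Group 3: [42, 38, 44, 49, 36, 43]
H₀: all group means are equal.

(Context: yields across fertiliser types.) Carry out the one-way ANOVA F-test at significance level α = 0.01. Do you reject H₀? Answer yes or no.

Group means [37.82, 41.58, 42.00], grand mean 40.241
SSB = Σnᵢ(x̄ᵢ−x̄)² = 104.757; SSW = ΣΣ(x−x̄ᵢ)² = 570.553
MSB = 104.757/2 = 52.3787; MSW = 570.553/26 = 21.9443
F = MSB/MSW = 2.3869
df = (2, 26)
p-value (upper-tail) = 0.11176
At α=0.01: p ≥ α → fail to reject H₀

reject H₀: no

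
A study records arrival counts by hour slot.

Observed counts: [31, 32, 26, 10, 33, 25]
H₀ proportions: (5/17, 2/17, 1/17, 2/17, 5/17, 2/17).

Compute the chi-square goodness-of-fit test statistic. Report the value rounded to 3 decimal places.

n = 157; E_i = n·p_i = [46.18, 18.47, 9.24, 18.47, 46.18, 18.47]
χ² = (31−46.18)²/46.18 + (32−18.47)²/18.47 + (26−9.24)²/9.24 + (10−18.47)²/18.47 + (33−46.18)²/46.18 + (25−18.47)²/18.47 = 55.2834
df = 5

test statistic = 55.283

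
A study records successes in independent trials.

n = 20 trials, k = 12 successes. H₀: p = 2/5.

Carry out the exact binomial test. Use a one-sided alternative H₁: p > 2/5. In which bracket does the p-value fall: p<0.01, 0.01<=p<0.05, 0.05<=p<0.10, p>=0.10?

Exact binomial: n=20, k=12, p₀=2/5=0.4000
P(X≥12) from Σ C(n,i)·p₀^i·(1−p₀)^(n−i)
p-value (one-sided, H₁ greater) = 0.05653
→ bracket: 0.05<=p<0.10

p-value bracket: 0.05<=p<0.10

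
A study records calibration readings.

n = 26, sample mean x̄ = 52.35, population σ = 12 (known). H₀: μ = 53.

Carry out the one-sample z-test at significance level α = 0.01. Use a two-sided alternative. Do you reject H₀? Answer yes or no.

reject H₀: no

SE = σ/√n = 12/√26 = 2.3534
z = (x̄−μ₀)/SE = (52.35−53)/2.3534 = -0.2762
p-value (two-sided) = 0.78240
At α=0.01: p ≥ α → fail to reject H₀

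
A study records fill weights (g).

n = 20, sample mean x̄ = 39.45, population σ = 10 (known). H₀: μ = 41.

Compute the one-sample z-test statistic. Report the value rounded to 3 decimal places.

SE = σ/√n = 10/√20 = 2.2361
z = (x̄−μ₀)/SE = (39.45−41)/2.2361 = -0.6932

test statistic = -0.693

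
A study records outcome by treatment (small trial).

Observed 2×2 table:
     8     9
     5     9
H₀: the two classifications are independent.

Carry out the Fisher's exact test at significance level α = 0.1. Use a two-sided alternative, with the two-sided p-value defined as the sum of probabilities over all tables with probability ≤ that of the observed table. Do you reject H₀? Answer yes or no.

Margins: r₁=17, r₂=14, c₁=13, c₂=18, n=31
p_obs = C(17,8)·C(14,5)/C(31,13); sum pmf over tables with pmf ≤ p_obs
p-value (two-sided) = 0.71684
At α=0.1: p ≥ α → fail to reject H₀

reject H₀: no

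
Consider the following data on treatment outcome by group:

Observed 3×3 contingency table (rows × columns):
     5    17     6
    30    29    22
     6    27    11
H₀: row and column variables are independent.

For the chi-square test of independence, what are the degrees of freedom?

df = (r−1)(c−1) = (3−1)·(3−1) = 4

degrees of freedom = 4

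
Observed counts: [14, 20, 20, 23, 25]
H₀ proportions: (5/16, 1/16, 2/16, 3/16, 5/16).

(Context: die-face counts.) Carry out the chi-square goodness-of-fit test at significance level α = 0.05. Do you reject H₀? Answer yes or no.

reject H₀: yes

n = 102; E_i = n·p_i = [31.88, 6.38, 12.75, 19.12, 31.88]
χ² = (14−31.88)²/31.88 + (20−6.38)²/6.38 + (20−12.75)²/12.75 + (23−19.12)²/19.12 + (25−31.88)²/31.88 = 45.5346
df = 4
p-value (upper-tail) = 0.00000
At α=0.05: p < α → reject H₀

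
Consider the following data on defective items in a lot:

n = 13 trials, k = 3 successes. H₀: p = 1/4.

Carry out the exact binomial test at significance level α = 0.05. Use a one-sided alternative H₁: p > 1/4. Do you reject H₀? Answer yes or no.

Exact binomial: n=13, k=3, p₀=1/4=0.2500
P(X≥3) from Σ C(n,i)·p₀^i·(1−p₀)^(n−i)
p-value (one-sided, H₁ greater) = 0.66740
At α=0.05: p ≥ α → fail to reject H₀

reject H₀: no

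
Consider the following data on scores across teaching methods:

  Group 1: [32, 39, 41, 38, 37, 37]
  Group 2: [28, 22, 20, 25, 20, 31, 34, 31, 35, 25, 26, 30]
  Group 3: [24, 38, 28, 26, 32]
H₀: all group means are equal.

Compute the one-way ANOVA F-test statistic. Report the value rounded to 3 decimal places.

test statistic = 9.031

Group means [37.33, 27.25, 29.60], grand mean 30.391
SSB = Σnᵢ(x̄ᵢ−x̄)² = 410.695; SSW = ΣΣ(x−x̄ᵢ)² = 454.783
MSB = 410.695/2 = 205.3475; MSW = 454.783/20 = 22.7392
F = MSB/MSW = 9.0306
df = (2, 20)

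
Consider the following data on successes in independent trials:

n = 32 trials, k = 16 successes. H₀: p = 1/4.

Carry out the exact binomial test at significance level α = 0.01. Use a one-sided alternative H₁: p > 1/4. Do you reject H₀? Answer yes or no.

Exact binomial: n=32, k=16, p₀=1/4=0.2500
P(X≥16) from Σ C(n,i)·p₀^i·(1−p₀)^(n−i)
p-value (one-sided, H₁ greater) = 0.00200
At α=0.01: p < α → reject H₀

reject H₀: yes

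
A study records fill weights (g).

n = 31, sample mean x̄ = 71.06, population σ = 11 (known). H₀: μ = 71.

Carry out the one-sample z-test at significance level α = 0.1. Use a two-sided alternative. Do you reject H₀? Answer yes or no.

reject H₀: no

SE = σ/√n = 11/√31 = 1.9757
z = (x̄−μ₀)/SE = (71.06−71)/1.9757 = 0.0304
p-value (two-sided) = 0.97577
At α=0.1: p ≥ α → fail to reject H₀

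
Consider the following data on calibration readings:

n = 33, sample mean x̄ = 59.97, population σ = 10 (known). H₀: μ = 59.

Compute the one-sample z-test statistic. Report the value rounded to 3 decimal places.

test statistic = 0.557

SE = σ/√n = 10/√33 = 1.7408
z = (x̄−μ₀)/SE = (59.97−59)/1.7408 = 0.5572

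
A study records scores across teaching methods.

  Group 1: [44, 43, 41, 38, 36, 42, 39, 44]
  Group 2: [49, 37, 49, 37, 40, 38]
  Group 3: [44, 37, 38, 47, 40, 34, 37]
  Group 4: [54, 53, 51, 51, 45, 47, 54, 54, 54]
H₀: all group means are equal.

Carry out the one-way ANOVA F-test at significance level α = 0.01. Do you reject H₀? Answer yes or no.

Group means [40.88, 41.67, 39.57, 51.44], grand mean 43.900
SSB = Σnᵢ(x̄ᵢ−x̄)² = 746.555; SSW = ΣΣ(x−x̄ᵢ)² = 440.145
MSB = 746.555/3 = 248.8517; MSW = 440.145/26 = 16.9286
F = MSB/MSW = 14.7000
df = (3, 26)
p-value (upper-tail) = 0.00001
At α=0.01: p < α → reject H₀

reject H₀: yes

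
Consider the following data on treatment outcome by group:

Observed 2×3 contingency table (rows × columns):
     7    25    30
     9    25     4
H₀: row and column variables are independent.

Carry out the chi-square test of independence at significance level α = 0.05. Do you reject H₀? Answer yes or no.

Row totals [62, 38], col totals [16, 50, 34], n=100
χ² = (7−9.92)²/9.92 + (25−31.00)²/31.00 + (30−21.08)²/21.08 + (9−6.08)²/6.08 + (25−19.00)²/19.00 + (4−12.92)²/12.92 = 15.2508
df = 2
p-value (upper-tail) = 0.00049
At α=0.05: p < α → reject H₀

reject H₀: yes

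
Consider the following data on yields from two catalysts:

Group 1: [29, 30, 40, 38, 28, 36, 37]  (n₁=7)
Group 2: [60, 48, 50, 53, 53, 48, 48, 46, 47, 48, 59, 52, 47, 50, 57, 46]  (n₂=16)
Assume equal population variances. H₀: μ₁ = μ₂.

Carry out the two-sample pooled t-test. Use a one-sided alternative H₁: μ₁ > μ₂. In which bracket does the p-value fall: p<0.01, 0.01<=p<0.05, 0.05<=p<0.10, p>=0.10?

p-value bracket: p>=0.10

x̄₁=34.000, s₁=4.865, n₁=7
x̄₂=50.750, s₂=4.539, n₂=16
s_p² = [6·4.865² + 15·4.539²]/21 = 21.4762
SE = √(s_p²·(1/7+1/16)) = 2.1001
t = (34.000−50.750)/2.1001 = -7.9759
df = 21
p-value (one-sided, H₁ greater) = 1.00000
→ bracket: p>=0.10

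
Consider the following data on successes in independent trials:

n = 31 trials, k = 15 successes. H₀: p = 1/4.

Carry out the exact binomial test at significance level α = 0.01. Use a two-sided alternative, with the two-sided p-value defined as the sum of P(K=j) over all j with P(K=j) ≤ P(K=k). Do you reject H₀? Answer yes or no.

reject H₀: yes

Exact binomial: n=31, k=15, p₀=1/4=0.2500
P(X=j) = C(n,j)·p₀^j·(1−p₀)^(n−j); p = Σ P(X=j) over j with P(X=j) ≤ P(X=15)
p-value (two-sided) = 0.00562
At α=0.01: p < α → reject H₀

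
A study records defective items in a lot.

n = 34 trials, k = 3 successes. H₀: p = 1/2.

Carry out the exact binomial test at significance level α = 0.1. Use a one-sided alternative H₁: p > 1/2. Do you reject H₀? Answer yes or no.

reject H₀: no

Exact binomial: n=34, k=3, p₀=1/2=0.5000
P(X≥3) from Σ C(n,i)·p₀^i·(1−p₀)^(n−i)
p-value (one-sided, H₁ greater) = 1.00000
At α=0.1: p ≥ α → fail to reject H₀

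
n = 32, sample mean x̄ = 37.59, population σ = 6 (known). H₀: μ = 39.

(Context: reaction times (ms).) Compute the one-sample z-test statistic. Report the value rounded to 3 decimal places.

SE = σ/√n = 6/√32 = 1.0607
z = (x̄−μ₀)/SE = (37.59−39)/1.0607 = -1.3294

test statistic = -1.329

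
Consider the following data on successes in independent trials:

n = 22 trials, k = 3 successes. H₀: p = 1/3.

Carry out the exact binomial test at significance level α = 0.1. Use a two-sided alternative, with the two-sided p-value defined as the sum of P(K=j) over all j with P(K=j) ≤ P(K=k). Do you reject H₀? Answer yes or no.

Exact binomial: n=22, k=3, p₀=1/3=0.3333
P(X=j) = C(n,j)·p₀^j·(1−p₀)^(n−j); p = Σ P(X=j) over j with P(X=j) ≤ P(X=3)
p-value (two-sided) = 0.06776
At α=0.1: p < α → reject H₀

reject H₀: yes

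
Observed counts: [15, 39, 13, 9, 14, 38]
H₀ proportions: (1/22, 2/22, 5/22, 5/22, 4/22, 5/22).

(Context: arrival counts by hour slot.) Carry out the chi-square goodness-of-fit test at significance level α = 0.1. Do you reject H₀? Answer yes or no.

reject H₀: yes

n = 128; E_i = n·p_i = [5.82, 11.64, 29.09, 29.09, 23.27, 29.09]
χ² = (15−5.82)²/5.82 + (39−11.64)²/11.64 + (13−29.09)²/29.09 + (9−29.09)²/29.09 + (14−23.27)²/23.27 + (38−29.09)²/29.09 = 108.0359
df = 5
p-value (upper-tail) = 0.00000
At α=0.1: p < α → reject H₀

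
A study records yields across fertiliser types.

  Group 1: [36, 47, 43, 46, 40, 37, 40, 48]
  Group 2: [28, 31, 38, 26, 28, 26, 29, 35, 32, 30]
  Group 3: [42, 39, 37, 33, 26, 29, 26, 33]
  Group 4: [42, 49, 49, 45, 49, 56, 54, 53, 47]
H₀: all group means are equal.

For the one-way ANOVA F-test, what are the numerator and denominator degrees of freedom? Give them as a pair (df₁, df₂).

degrees of freedom = [3, 31]

k = 4 groups, N = 35 total
df = (k−1, N−k) = (4−1, 35−4) = (3, 31)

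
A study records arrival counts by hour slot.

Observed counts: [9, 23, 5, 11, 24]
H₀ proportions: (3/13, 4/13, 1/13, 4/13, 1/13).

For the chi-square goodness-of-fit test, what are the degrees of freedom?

degrees of freedom = 4

df = k − 1 = 5 − 1 = 4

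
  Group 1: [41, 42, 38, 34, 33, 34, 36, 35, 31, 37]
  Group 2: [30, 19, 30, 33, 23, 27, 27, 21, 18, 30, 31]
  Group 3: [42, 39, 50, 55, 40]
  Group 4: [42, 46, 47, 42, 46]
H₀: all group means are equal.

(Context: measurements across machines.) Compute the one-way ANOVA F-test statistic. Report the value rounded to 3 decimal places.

Group means [36.10, 26.27, 45.20, 44.60], grand mean 35.452
SSB = Σnᵢ(x̄ᵢ−x̄)² = 1824.596; SSW = ΣΣ(x−x̄ᵢ)² = 597.082
MSB = 1824.596/3 = 608.1985; MSW = 597.082/27 = 22.1141
F = MSB/MSW = 27.5027
df = (3, 27)

test statistic = 27.503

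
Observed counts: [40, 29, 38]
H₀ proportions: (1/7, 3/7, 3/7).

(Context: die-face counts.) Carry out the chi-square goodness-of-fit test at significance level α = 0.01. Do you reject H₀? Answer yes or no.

n = 107; E_i = n·p_i = [15.29, 45.86, 45.86]
χ² = (40−15.29)²/15.29 + (29−45.86)²/45.86 + (38−45.86)²/45.86 = 47.5016
df = 2
p-value (upper-tail) = 0.00000
At α=0.01: p < α → reject H₀

reject H₀: yes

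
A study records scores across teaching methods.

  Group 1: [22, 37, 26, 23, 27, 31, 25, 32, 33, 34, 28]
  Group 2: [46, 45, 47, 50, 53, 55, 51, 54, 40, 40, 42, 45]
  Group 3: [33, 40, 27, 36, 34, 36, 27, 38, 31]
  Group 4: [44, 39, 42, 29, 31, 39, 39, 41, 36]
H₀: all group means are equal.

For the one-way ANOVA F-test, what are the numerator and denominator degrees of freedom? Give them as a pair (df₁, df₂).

k = 4 groups, N = 41 total
df = (k−1, N−k) = (4−1, 41−4) = (3, 37)

degrees of freedom = [3, 37]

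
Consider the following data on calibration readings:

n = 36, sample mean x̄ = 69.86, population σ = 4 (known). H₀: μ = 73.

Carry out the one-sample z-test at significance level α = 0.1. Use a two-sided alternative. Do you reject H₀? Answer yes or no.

SE = σ/√n = 4/√36 = 0.6667
z = (x̄−μ₀)/SE = (69.86−73)/0.6667 = -4.7100
p-value (two-sided) = 0.00000
At α=0.1: p < α → reject H₀

reject H₀: yes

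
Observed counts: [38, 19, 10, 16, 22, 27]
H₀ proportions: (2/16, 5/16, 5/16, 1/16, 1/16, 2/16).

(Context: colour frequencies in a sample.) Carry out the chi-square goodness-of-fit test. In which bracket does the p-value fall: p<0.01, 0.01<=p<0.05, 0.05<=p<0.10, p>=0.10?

p-value bracket: p<0.01

n = 132; E_i = n·p_i = [16.50, 41.25, 41.25, 8.25, 8.25, 16.50]
χ² = (38−16.50)²/16.50 + (19−41.25)²/41.25 + (10−41.25)²/41.25 + (16−8.25)²/8.25 + (22−8.25)²/8.25 + (27−16.50)²/16.50 = 100.5697
df = 5
p-value (upper-tail) = 0.00000
→ bracket: p<0.01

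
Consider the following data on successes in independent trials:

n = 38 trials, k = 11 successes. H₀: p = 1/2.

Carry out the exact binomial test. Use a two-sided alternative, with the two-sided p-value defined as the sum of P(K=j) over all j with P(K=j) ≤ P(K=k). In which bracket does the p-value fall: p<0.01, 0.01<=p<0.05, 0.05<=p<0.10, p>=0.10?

Exact binomial: n=38, k=11, p₀=1/2=0.5000
P(X=j) = C(n,j)·p₀^j·(1−p₀)^(n−j); p = Σ P(X=j) over j with P(X=j) ≤ P(X=11)
p-value (two-sided) = 0.01385
→ bracket: 0.01<=p<0.05

p-value bracket: 0.01<=p<0.05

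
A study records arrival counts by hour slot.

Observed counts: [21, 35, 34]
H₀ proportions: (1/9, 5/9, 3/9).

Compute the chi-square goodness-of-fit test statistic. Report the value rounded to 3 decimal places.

test statistic = 17.133

n = 90; E_i = n·p_i = [10.00, 50.00, 30.00]
χ² = (21−10.00)²/10.00 + (35−50.00)²/50.00 + (34−30.00)²/30.00 = 17.1333
df = 2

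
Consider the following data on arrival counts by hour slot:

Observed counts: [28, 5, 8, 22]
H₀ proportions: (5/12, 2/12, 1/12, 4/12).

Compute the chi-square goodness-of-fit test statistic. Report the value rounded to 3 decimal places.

test statistic = 4.486

n = 63; E_i = n·p_i = [26.25, 10.50, 5.25, 21.00]
χ² = (28−26.25)²/26.25 + (5−10.50)²/10.50 + (8−5.25)²/5.25 + (22−21.00)²/21.00 = 4.4857
df = 3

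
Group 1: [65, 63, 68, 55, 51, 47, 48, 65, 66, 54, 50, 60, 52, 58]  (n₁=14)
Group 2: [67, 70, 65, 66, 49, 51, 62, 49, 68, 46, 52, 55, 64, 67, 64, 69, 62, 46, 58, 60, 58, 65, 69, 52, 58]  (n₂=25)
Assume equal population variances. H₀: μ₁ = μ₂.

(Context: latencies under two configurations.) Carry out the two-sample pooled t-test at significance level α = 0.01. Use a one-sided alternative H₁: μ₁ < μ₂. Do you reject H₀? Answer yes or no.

x̄₁=57.286, s₁=7.226, n₁=14
x̄₂=59.680, s₂=7.712, n₂=25
s_p² = [13·7.226² + 24·7.712²]/37 = 56.9269
SE = √(s_p²·(1/14+1/25)) = 2.5186
t = (57.286−59.680)/2.5186 = -0.9506
df = 37
p-value (one-sided, H₁ less) = 0.17398
At α=0.01: p ≥ α → fail to reject H₀

reject H₀: no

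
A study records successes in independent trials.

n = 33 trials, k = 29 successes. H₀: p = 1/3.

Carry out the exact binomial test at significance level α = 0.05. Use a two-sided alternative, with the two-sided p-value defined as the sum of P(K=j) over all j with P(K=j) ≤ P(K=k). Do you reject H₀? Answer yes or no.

reject H₀: yes

Exact binomial: n=33, k=29, p₀=1/3=0.3333
P(X=j) = C(n,j)·p₀^j·(1−p₀)^(n−j); p = Σ P(X=j) over j with P(X=j) ≤ P(X=29)
p-value (two-sided) = 0.00000
At α=0.05: p < α → reject H₀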